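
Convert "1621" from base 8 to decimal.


Input: "1621" in base 8
Positional expansion:
  Digit '1' (value 1) x 8^3 = 512
  Digit '6' (value 6) x 8^2 = 384
  Digit '2' (value 2) x 8^1 = 16
  Digit '1' (value 1) x 8^0 = 1
Sum = 913

913


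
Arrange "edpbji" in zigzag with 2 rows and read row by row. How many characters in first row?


Zigzag "edpbji" into 2 rows:
Placing characters:
  'e' => row 0
  'd' => row 1
  'p' => row 0
  'b' => row 1
  'j' => row 0
  'i' => row 1
Rows:
  Row 0: "epj"
  Row 1: "dbi"
First row length: 3

3


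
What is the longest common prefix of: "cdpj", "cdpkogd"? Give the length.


Words: cdpj, cdpkogd
  Position 0: all 'c' => match
  Position 1: all 'd' => match
  Position 2: all 'p' => match
  Position 3: ('j', 'k') => mismatch, stop
LCP = "cdp" (length 3)

3


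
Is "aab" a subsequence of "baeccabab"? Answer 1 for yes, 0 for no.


Check if "aab" is a subsequence of "baeccabab"
Greedy scan:
  Position 0 ('b'): no match needed
  Position 1 ('a'): matches sub[0] = 'a'
  Position 2 ('e'): no match needed
  Position 3 ('c'): no match needed
  Position 4 ('c'): no match needed
  Position 5 ('a'): matches sub[1] = 'a'
  Position 6 ('b'): matches sub[2] = 'b'
  Position 7 ('a'): no match needed
  Position 8 ('b'): no match needed
All 3 characters matched => is a subsequence

1


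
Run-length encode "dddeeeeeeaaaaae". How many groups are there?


Input: dddeeeeeeaaaaae
Scanning for consecutive runs:
  Group 1: 'd' x 3 (positions 0-2)
  Group 2: 'e' x 6 (positions 3-8)
  Group 3: 'a' x 5 (positions 9-13)
  Group 4: 'e' x 1 (positions 14-14)
Total groups: 4

4


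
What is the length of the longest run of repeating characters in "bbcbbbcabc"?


Input: "bbcbbbcabc"
Scanning for longest run:
  Position 1 ('b'): continues run of 'b', length=2
  Position 2 ('c'): new char, reset run to 1
  Position 3 ('b'): new char, reset run to 1
  Position 4 ('b'): continues run of 'b', length=2
  Position 5 ('b'): continues run of 'b', length=3
  Position 6 ('c'): new char, reset run to 1
  Position 7 ('a'): new char, reset run to 1
  Position 8 ('b'): new char, reset run to 1
  Position 9 ('c'): new char, reset run to 1
Longest run: 'b' with length 3

3


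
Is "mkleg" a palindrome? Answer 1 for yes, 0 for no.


Input: mkleg
Reversed: gelkm
  Compare pos 0 ('m') with pos 4 ('g'): MISMATCH
  Compare pos 1 ('k') with pos 3 ('e'): MISMATCH
Result: not a palindrome

0


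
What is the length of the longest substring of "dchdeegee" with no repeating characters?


Input: "dchdeegee"
Sliding window (track last position of each char):
  Position 0 ('d'): window [0,0] length 1 -- new best
  Position 1 ('c'): window [0,1] length 2 -- new best
  Position 2 ('h'): window [0,2] length 3 -- new best
  Position 3 ('d'): repeat (last at 0), move window start to 1
  Position 3 ('d'): window [1,3] length 3
  Position 4 ('e'): window [1,4] length 4 -- new best
  Position 5 ('e'): repeat (last at 4), move window start to 5
  Position 5 ('e'): window [5,5] length 1
  Position 6 ('g'): window [5,6] length 2
  Position 7 ('e'): repeat (last at 5), move window start to 6
  Position 7 ('e'): window [6,7] length 2
  Position 8 ('e'): repeat (last at 7), move window start to 8
  Position 8 ('e'): window [8,8] length 1
Longest substring with no repeats: "chde" with length 4

4


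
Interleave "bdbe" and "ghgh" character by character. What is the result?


Interleaving "bdbe" and "ghgh":
  Position 0: 'b' from first, 'g' from second => "bg"
  Position 1: 'd' from first, 'h' from second => "dh"
  Position 2: 'b' from first, 'g' from second => "bg"
  Position 3: 'e' from first, 'h' from second => "eh"
Result: bgdhbgeh

bgdhbgeh


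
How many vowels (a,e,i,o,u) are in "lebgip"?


Input: lebgip
Checking each character:
  'l' at position 0: consonant
  'e' at position 1: vowel (running total: 1)
  'b' at position 2: consonant
  'g' at position 3: consonant
  'i' at position 4: vowel (running total: 2)
  'p' at position 5: consonant
Total vowels: 2

2


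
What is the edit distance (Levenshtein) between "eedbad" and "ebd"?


Computing edit distance: "eedbad" -> "ebd"
DP table:
           e    b    d
      0    1    2    3
  e   1    0    1    2
  e   2    1    1    2
  d   3    2    2    1
  b   4    3    2    2
  a   5    4    3    3
  d   6    5    4    3
Edit distance = dp[6][3] = 3

3


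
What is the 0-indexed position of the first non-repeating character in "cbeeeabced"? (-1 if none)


Input: cbeeeabced
Character frequencies:
  'a': 1
  'b': 2
  'c': 2
  'd': 1
  'e': 4
Scanning left to right for freq == 1:
  Position 0 ('c'): freq=2, skip
  Position 1 ('b'): freq=2, skip
  Position 2 ('e'): freq=4, skip
  Position 3 ('e'): freq=4, skip
  Position 4 ('e'): freq=4, skip
  Position 5 ('a'): unique! => answer = 5

5


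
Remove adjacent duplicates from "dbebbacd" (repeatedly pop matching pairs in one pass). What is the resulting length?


Input: dbebbacd
Stack-based adjacent duplicate removal:
  Read 'd': push. Stack: d
  Read 'b': push. Stack: db
  Read 'e': push. Stack: dbe
  Read 'b': push. Stack: dbeb
  Read 'b': matches stack top 'b' => pop. Stack: dbe
  Read 'a': push. Stack: dbea
  Read 'c': push. Stack: dbeac
  Read 'd': push. Stack: dbeacd
Final stack: "dbeacd" (length 6)

6


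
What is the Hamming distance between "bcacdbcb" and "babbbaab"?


Comparing "bcacdbcb" and "babbbaab" position by position:
  Position 0: 'b' vs 'b' => same
  Position 1: 'c' vs 'a' => differ
  Position 2: 'a' vs 'b' => differ
  Position 3: 'c' vs 'b' => differ
  Position 4: 'd' vs 'b' => differ
  Position 5: 'b' vs 'a' => differ
  Position 6: 'c' vs 'a' => differ
  Position 7: 'b' vs 'b' => same
Total differences (Hamming distance): 6

6


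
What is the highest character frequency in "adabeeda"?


Input: adabeeda
Character counts:
  'a': 3
  'b': 1
  'd': 2
  'e': 2
Maximum frequency: 3

3


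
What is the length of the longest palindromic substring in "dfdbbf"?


Input: "dfdbbf"
Checking substrings for palindromes:
  [0:3] "dfd" (len 3) => palindrome
  [3:5] "bb" (len 2) => palindrome
Longest palindromic substring: "dfd" with length 3

3


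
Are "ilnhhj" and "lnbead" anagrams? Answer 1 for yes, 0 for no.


Strings: "ilnhhj", "lnbead"
Sorted first:  hhijln
Sorted second: abdeln
Differ at position 0: 'h' vs 'a' => not anagrams

0


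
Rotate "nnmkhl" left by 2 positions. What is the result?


Input: "nnmkhl", rotate left by 2
First 2 characters: "nn"
Remaining characters: "mkhl"
Concatenate remaining + first: "mkhl" + "nn" = "mkhlnn"

mkhlnn


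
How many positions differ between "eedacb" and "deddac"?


Comparing "eedacb" and "deddac" position by position:
  Position 0: 'e' vs 'd' => DIFFER
  Position 1: 'e' vs 'e' => same
  Position 2: 'd' vs 'd' => same
  Position 3: 'a' vs 'd' => DIFFER
  Position 4: 'c' vs 'a' => DIFFER
  Position 5: 'b' vs 'c' => DIFFER
Positions that differ: 4

4


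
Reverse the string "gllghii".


Input: gllghii
Reading characters right to left:
  Position 6: 'i'
  Position 5: 'i'
  Position 4: 'h'
  Position 3: 'g'
  Position 2: 'l'
  Position 1: 'l'
  Position 0: 'g'
Reversed: iihgllg

iihgllg


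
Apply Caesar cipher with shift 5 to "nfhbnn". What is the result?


Caesar cipher: shift "nfhbnn" by 5
  'n' (pos 13) + 5 = pos 18 = 's'
  'f' (pos 5) + 5 = pos 10 = 'k'
  'h' (pos 7) + 5 = pos 12 = 'm'
  'b' (pos 1) + 5 = pos 6 = 'g'
  'n' (pos 13) + 5 = pos 18 = 's'
  'n' (pos 13) + 5 = pos 18 = 's'
Result: skmgss

skmgss


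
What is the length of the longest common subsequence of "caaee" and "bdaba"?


LCS of "caaee" and "bdaba"
DP table:
           b    d    a    b    a
      0    0    0    0    0    0
  c   0    0    0    0    0    0
  a   0    0    0    1    1    1
  a   0    0    0    1    1    2
  e   0    0    0    1    1    2
  e   0    0    0    1    1    2
LCS length = dp[5][5] = 2

2


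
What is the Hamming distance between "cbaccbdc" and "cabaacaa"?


Comparing "cbaccbdc" and "cabaacaa" position by position:
  Position 0: 'c' vs 'c' => same
  Position 1: 'b' vs 'a' => differ
  Position 2: 'a' vs 'b' => differ
  Position 3: 'c' vs 'a' => differ
  Position 4: 'c' vs 'a' => differ
  Position 5: 'b' vs 'c' => differ
  Position 6: 'd' vs 'a' => differ
  Position 7: 'c' vs 'a' => differ
Total differences (Hamming distance): 7

7


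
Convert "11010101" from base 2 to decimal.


Input: "11010101" in base 2
Positional expansion:
  Digit '1' (value 1) x 2^7 = 128
  Digit '1' (value 1) x 2^6 = 64
  Digit '0' (value 0) x 2^5 = 0
  Digit '1' (value 1) x 2^4 = 16
  Digit '0' (value 0) x 2^3 = 0
  Digit '1' (value 1) x 2^2 = 4
  Digit '0' (value 0) x 2^1 = 0
  Digit '1' (value 1) x 2^0 = 1
Sum = 213

213


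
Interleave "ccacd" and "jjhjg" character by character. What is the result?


Interleaving "ccacd" and "jjhjg":
  Position 0: 'c' from first, 'j' from second => "cj"
  Position 1: 'c' from first, 'j' from second => "cj"
  Position 2: 'a' from first, 'h' from second => "ah"
  Position 3: 'c' from first, 'j' from second => "cj"
  Position 4: 'd' from first, 'g' from second => "dg"
Result: cjcjahcjdg

cjcjahcjdg


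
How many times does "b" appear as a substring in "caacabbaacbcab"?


Searching for "b" in "caacabbaacbcab"
Scanning each position:
  Position 0: "c" => no
  Position 1: "a" => no
  Position 2: "a" => no
  Position 3: "c" => no
  Position 4: "a" => no
  Position 5: "b" => MATCH
  Position 6: "b" => MATCH
  Position 7: "a" => no
  Position 8: "a" => no
  Position 9: "c" => no
  Position 10: "b" => MATCH
  Position 11: "c" => no
  Position 12: "a" => no
  Position 13: "b" => MATCH
Total occurrences: 4

4


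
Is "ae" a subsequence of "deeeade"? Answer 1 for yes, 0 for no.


Check if "ae" is a subsequence of "deeeade"
Greedy scan:
  Position 0 ('d'): no match needed
  Position 1 ('e'): no match needed
  Position 2 ('e'): no match needed
  Position 3 ('e'): no match needed
  Position 4 ('a'): matches sub[0] = 'a'
  Position 5 ('d'): no match needed
  Position 6 ('e'): matches sub[1] = 'e'
All 2 characters matched => is a subsequence

1


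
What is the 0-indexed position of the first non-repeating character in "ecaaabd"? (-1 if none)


Input: ecaaabd
Character frequencies:
  'a': 3
  'b': 1
  'c': 1
  'd': 1
  'e': 1
Scanning left to right for freq == 1:
  Position 0 ('e'): unique! => answer = 0

0


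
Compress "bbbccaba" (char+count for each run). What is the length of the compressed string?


Input: bbbccaba
Runs:
  'b' x 3 => "b3"
  'c' x 2 => "c2"
  'a' x 1 => "a1"
  'b' x 1 => "b1"
  'a' x 1 => "a1"
Compressed: "b3c2a1b1a1"
Compressed length: 10

10


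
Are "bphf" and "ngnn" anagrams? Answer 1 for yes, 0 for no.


Strings: "bphf", "ngnn"
Sorted first:  bfhp
Sorted second: gnnn
Differ at position 0: 'b' vs 'g' => not anagrams

0


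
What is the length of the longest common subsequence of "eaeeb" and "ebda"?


LCS of "eaeeb" and "ebda"
DP table:
           e    b    d    a
      0    0    0    0    0
  e   0    1    1    1    1
  a   0    1    1    1    2
  e   0    1    1    1    2
  e   0    1    1    1    2
  b   0    1    2    2    2
LCS length = dp[5][4] = 2

2


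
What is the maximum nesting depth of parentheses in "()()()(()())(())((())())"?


Input: "()()()(()())(())((())())"
Tracking depth:
  Position 0 '(': depth becomes 1
  Position 1 ')': depth becomes 0
  Position 2 '(': depth becomes 1
  Position 3 ')': depth becomes 0
  Position 4 '(': depth becomes 1
  Position 5 ')': depth becomes 0
  Position 6 '(': depth becomes 1
  Position 7 '(': depth becomes 2
  Position 8 ')': depth becomes 1
  Position 9 '(': depth becomes 2
  Position 10 ')': depth becomes 1
  Position 11 ')': depth becomes 0
  Position 12 '(': depth becomes 1
  Position 13 '(': depth becomes 2
  Position 14 ')': depth becomes 1
  Position 15 ')': depth becomes 0
  Position 16 '(': depth becomes 1
  Position 17 '(': depth becomes 2
  Position 18 '(': depth becomes 3
  Position 19 ')': depth becomes 2
  Position 20 ')': depth becomes 1
  Position 21 '(': depth becomes 2
  Position 22 ')': depth becomes 1
  Position 23 ')': depth becomes 0
Maximum depth reached: 3

3


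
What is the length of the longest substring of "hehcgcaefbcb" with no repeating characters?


Input: "hehcgcaefbcb"
Sliding window (track last position of each char):
  Position 0 ('h'): window [0,0] length 1 -- new best
  Position 1 ('e'): window [0,1] length 2 -- new best
  Position 2 ('h'): repeat (last at 0), move window start to 1
  Position 2 ('h'): window [1,2] length 2
  Position 3 ('c'): window [1,3] length 3 -- new best
  Position 4 ('g'): window [1,4] length 4 -- new best
  Position 5 ('c'): repeat (last at 3), move window start to 4
  Position 5 ('c'): window [4,5] length 2
  Position 6 ('a'): window [4,6] length 3
  Position 7 ('e'): window [4,7] length 4
  Position 8 ('f'): window [4,8] length 5 -- new best
  Position 9 ('b'): window [4,9] length 6 -- new best
  Position 10 ('c'): repeat (last at 5), move window start to 6
  Position 10 ('c'): window [6,10] length 5
  Position 11 ('b'): repeat (last at 9), move window start to 10
  Position 11 ('b'): window [10,11] length 2
Longest substring with no repeats: "gcaefb" with length 6

6


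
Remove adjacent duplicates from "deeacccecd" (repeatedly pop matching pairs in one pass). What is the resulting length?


Input: deeacccecd
Stack-based adjacent duplicate removal:
  Read 'd': push. Stack: d
  Read 'e': push. Stack: de
  Read 'e': matches stack top 'e' => pop. Stack: d
  Read 'a': push. Stack: da
  Read 'c': push. Stack: dac
  Read 'c': matches stack top 'c' => pop. Stack: da
  Read 'c': push. Stack: dac
  Read 'e': push. Stack: dace
  Read 'c': push. Stack: dacec
  Read 'd': push. Stack: dacecd
Final stack: "dacecd" (length 6)

6


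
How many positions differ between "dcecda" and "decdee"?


Comparing "dcecda" and "decdee" position by position:
  Position 0: 'd' vs 'd' => same
  Position 1: 'c' vs 'e' => DIFFER
  Position 2: 'e' vs 'c' => DIFFER
  Position 3: 'c' vs 'd' => DIFFER
  Position 4: 'd' vs 'e' => DIFFER
  Position 5: 'a' vs 'e' => DIFFER
Positions that differ: 5

5


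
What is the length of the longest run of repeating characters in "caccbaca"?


Input: "caccbaca"
Scanning for longest run:
  Position 1 ('a'): new char, reset run to 1
  Position 2 ('c'): new char, reset run to 1
  Position 3 ('c'): continues run of 'c', length=2
  Position 4 ('b'): new char, reset run to 1
  Position 5 ('a'): new char, reset run to 1
  Position 6 ('c'): new char, reset run to 1
  Position 7 ('a'): new char, reset run to 1
Longest run: 'c' with length 2

2


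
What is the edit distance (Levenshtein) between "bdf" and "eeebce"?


Computing edit distance: "bdf" -> "eeebce"
DP table:
           e    e    e    b    c    e
      0    1    2    3    4    5    6
  b   1    1    2    3    3    4    5
  d   2    2    2    3    4    4    5
  f   3    3    3    3    4    5    5
Edit distance = dp[3][6] = 5

5


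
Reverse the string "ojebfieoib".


Input: ojebfieoib
Reading characters right to left:
  Position 9: 'b'
  Position 8: 'i'
  Position 7: 'o'
  Position 6: 'e'
  Position 5: 'i'
  Position 4: 'f'
  Position 3: 'b'
  Position 2: 'e'
  Position 1: 'j'
  Position 0: 'o'
Reversed: bioeifbejo

bioeifbejo


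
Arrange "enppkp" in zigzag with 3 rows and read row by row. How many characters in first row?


Zigzag "enppkp" into 3 rows:
Placing characters:
  'e' => row 0
  'n' => row 1
  'p' => row 2
  'p' => row 1
  'k' => row 0
  'p' => row 1
Rows:
  Row 0: "ek"
  Row 1: "npp"
  Row 2: "p"
First row length: 2

2


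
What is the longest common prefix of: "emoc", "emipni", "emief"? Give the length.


Words: emoc, emipni, emief
  Position 0: all 'e' => match
  Position 1: all 'm' => match
  Position 2: ('o', 'i', 'i') => mismatch, stop
LCP = "em" (length 2)

2


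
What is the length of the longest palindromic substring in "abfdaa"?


Input: "abfdaa"
Checking substrings for palindromes:
  [4:6] "aa" (len 2) => palindrome
Longest palindromic substring: "aa" with length 2

2


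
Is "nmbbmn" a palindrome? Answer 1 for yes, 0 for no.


Input: nmbbmn
Reversed: nmbbmn
  Compare pos 0 ('n') with pos 5 ('n'): match
  Compare pos 1 ('m') with pos 4 ('m'): match
  Compare pos 2 ('b') with pos 3 ('b'): match
Result: palindrome

1


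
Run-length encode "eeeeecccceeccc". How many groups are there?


Input: eeeeecccceeccc
Scanning for consecutive runs:
  Group 1: 'e' x 5 (positions 0-4)
  Group 2: 'c' x 4 (positions 5-8)
  Group 3: 'e' x 2 (positions 9-10)
  Group 4: 'c' x 3 (positions 11-13)
Total groups: 4

4


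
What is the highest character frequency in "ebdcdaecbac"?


Input: ebdcdaecbac
Character counts:
  'a': 2
  'b': 2
  'c': 3
  'd': 2
  'e': 2
Maximum frequency: 3

3


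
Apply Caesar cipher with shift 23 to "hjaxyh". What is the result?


Caesar cipher: shift "hjaxyh" by 23
  'h' (pos 7) + 23 = pos 4 = 'e'
  'j' (pos 9) + 23 = pos 6 = 'g'
  'a' (pos 0) + 23 = pos 23 = 'x'
  'x' (pos 23) + 23 = pos 20 = 'u'
  'y' (pos 24) + 23 = pos 21 = 'v'
  'h' (pos 7) + 23 = pos 4 = 'e'
Result: egxuve

egxuve


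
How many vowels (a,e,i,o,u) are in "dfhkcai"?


Input: dfhkcai
Checking each character:
  'd' at position 0: consonant
  'f' at position 1: consonant
  'h' at position 2: consonant
  'k' at position 3: consonant
  'c' at position 4: consonant
  'a' at position 5: vowel (running total: 1)
  'i' at position 6: vowel (running total: 2)
Total vowels: 2

2


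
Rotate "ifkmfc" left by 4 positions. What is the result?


Input: "ifkmfc", rotate left by 4
First 4 characters: "ifkm"
Remaining characters: "fc"
Concatenate remaining + first: "fc" + "ifkm" = "fcifkm"

fcifkm


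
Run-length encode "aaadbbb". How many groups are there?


Input: aaadbbb
Scanning for consecutive runs:
  Group 1: 'a' x 3 (positions 0-2)
  Group 2: 'd' x 1 (positions 3-3)
  Group 3: 'b' x 3 (positions 4-6)
Total groups: 3

3


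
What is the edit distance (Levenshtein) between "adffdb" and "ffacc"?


Computing edit distance: "adffdb" -> "ffacc"
DP table:
           f    f    a    c    c
      0    1    2    3    4    5
  a   1    1    2    2    3    4
  d   2    2    2    3    3    4
  f   3    2    2    3    4    4
  f   4    3    2    3    4    5
  d   5    4    3    3    4    5
  b   6    5    4    4    4    5
Edit distance = dp[6][5] = 5

5


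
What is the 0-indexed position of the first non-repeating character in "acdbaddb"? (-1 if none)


Input: acdbaddb
Character frequencies:
  'a': 2
  'b': 2
  'c': 1
  'd': 3
Scanning left to right for freq == 1:
  Position 0 ('a'): freq=2, skip
  Position 1 ('c'): unique! => answer = 1

1


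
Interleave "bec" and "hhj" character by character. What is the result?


Interleaving "bec" and "hhj":
  Position 0: 'b' from first, 'h' from second => "bh"
  Position 1: 'e' from first, 'h' from second => "eh"
  Position 2: 'c' from first, 'j' from second => "cj"
Result: bhehcj

bhehcj


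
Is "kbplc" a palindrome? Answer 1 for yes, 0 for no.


Input: kbplc
Reversed: clpbk
  Compare pos 0 ('k') with pos 4 ('c'): MISMATCH
  Compare pos 1 ('b') with pos 3 ('l'): MISMATCH
Result: not a palindrome

0


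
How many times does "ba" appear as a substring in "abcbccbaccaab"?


Searching for "ba" in "abcbccbaccaab"
Scanning each position:
  Position 0: "ab" => no
  Position 1: "bc" => no
  Position 2: "cb" => no
  Position 3: "bc" => no
  Position 4: "cc" => no
  Position 5: "cb" => no
  Position 6: "ba" => MATCH
  Position 7: "ac" => no
  Position 8: "cc" => no
  Position 9: "ca" => no
  Position 10: "aa" => no
  Position 11: "ab" => no
Total occurrences: 1

1


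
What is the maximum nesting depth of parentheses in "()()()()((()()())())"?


Input: "()()()()((()()())())"
Tracking depth:
  Position 0 '(': depth becomes 1
  Position 1 ')': depth becomes 0
  Position 2 '(': depth becomes 1
  Position 3 ')': depth becomes 0
  Position 4 '(': depth becomes 1
  Position 5 ')': depth becomes 0
  Position 6 '(': depth becomes 1
  Position 7 ')': depth becomes 0
  Position 8 '(': depth becomes 1
  Position 9 '(': depth becomes 2
  Position 10 '(': depth becomes 3
  Position 11 ')': depth becomes 2
  Position 12 '(': depth becomes 3
  Position 13 ')': depth becomes 2
  Position 14 '(': depth becomes 3
  Position 15 ')': depth becomes 2
  Position 16 ')': depth becomes 1
  Position 17 '(': depth becomes 2
  Position 18 ')': depth becomes 1
  Position 19 ')': depth becomes 0
Maximum depth reached: 3

3


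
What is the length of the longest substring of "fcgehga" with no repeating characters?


Input: "fcgehga"
Sliding window (track last position of each char):
  Position 0 ('f'): window [0,0] length 1 -- new best
  Position 1 ('c'): window [0,1] length 2 -- new best
  Position 2 ('g'): window [0,2] length 3 -- new best
  Position 3 ('e'): window [0,3] length 4 -- new best
  Position 4 ('h'): window [0,4] length 5 -- new best
  Position 5 ('g'): repeat (last at 2), move window start to 3
  Position 5 ('g'): window [3,5] length 3
  Position 6 ('a'): window [3,6] length 4
Longest substring with no repeats: "fcgeh" with length 5

5


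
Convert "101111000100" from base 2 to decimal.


Input: "101111000100" in base 2
Positional expansion:
  Digit '1' (value 1) x 2^11 = 2048
  Digit '0' (value 0) x 2^10 = 0
  Digit '1' (value 1) x 2^9 = 512
  Digit '1' (value 1) x 2^8 = 256
  Digit '1' (value 1) x 2^7 = 128
  Digit '1' (value 1) x 2^6 = 64
  Digit '0' (value 0) x 2^5 = 0
  Digit '0' (value 0) x 2^4 = 0
  Digit '0' (value 0) x 2^3 = 0
  Digit '1' (value 1) x 2^2 = 4
  Digit '0' (value 0) x 2^1 = 0
  Digit '0' (value 0) x 2^0 = 0
Sum = 3012

3012


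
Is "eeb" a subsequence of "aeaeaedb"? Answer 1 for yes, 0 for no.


Check if "eeb" is a subsequence of "aeaeaedb"
Greedy scan:
  Position 0 ('a'): no match needed
  Position 1 ('e'): matches sub[0] = 'e'
  Position 2 ('a'): no match needed
  Position 3 ('e'): matches sub[1] = 'e'
  Position 4 ('a'): no match needed
  Position 5 ('e'): no match needed
  Position 6 ('d'): no match needed
  Position 7 ('b'): matches sub[2] = 'b'
All 3 characters matched => is a subsequence

1


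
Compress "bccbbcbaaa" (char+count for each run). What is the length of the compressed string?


Input: bccbbcbaaa
Runs:
  'b' x 1 => "b1"
  'c' x 2 => "c2"
  'b' x 2 => "b2"
  'c' x 1 => "c1"
  'b' x 1 => "b1"
  'a' x 3 => "a3"
Compressed: "b1c2b2c1b1a3"
Compressed length: 12

12


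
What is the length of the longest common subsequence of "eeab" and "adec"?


LCS of "eeab" and "adec"
DP table:
           a    d    e    c
      0    0    0    0    0
  e   0    0    0    1    1
  e   0    0    0    1    1
  a   0    1    1    1    1
  b   0    1    1    1    1
LCS length = dp[4][4] = 1

1


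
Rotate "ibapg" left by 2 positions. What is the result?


Input: "ibapg", rotate left by 2
First 2 characters: "ib"
Remaining characters: "apg"
Concatenate remaining + first: "apg" + "ib" = "apgib"

apgib


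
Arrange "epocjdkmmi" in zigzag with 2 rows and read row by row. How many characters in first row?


Zigzag "epocjdkmmi" into 2 rows:
Placing characters:
  'e' => row 0
  'p' => row 1
  'o' => row 0
  'c' => row 1
  'j' => row 0
  'd' => row 1
  'k' => row 0
  'm' => row 1
  'm' => row 0
  'i' => row 1
Rows:
  Row 0: "eojkm"
  Row 1: "pcdmi"
First row length: 5

5


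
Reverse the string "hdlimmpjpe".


Input: hdlimmpjpe
Reading characters right to left:
  Position 9: 'e'
  Position 8: 'p'
  Position 7: 'j'
  Position 6: 'p'
  Position 5: 'm'
  Position 4: 'm'
  Position 3: 'i'
  Position 2: 'l'
  Position 1: 'd'
  Position 0: 'h'
Reversed: epjpmmildh

epjpmmildh


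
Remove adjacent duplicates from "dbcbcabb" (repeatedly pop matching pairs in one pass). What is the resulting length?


Input: dbcbcabb
Stack-based adjacent duplicate removal:
  Read 'd': push. Stack: d
  Read 'b': push. Stack: db
  Read 'c': push. Stack: dbc
  Read 'b': push. Stack: dbcb
  Read 'c': push. Stack: dbcbc
  Read 'a': push. Stack: dbcbca
  Read 'b': push. Stack: dbcbcab
  Read 'b': matches stack top 'b' => pop. Stack: dbcbca
Final stack: "dbcbca" (length 6)

6


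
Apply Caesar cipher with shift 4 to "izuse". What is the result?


Caesar cipher: shift "izuse" by 4
  'i' (pos 8) + 4 = pos 12 = 'm'
  'z' (pos 25) + 4 = pos 3 = 'd'
  'u' (pos 20) + 4 = pos 24 = 'y'
  's' (pos 18) + 4 = pos 22 = 'w'
  'e' (pos 4) + 4 = pos 8 = 'i'
Result: mdywi

mdywi


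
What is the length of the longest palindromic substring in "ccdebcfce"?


Input: "ccdebcfce"
Checking substrings for palindromes:
  [5:8] "cfc" (len 3) => palindrome
  [0:2] "cc" (len 2) => palindrome
Longest palindromic substring: "cfc" with length 3

3


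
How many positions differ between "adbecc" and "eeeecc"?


Comparing "adbecc" and "eeeecc" position by position:
  Position 0: 'a' vs 'e' => DIFFER
  Position 1: 'd' vs 'e' => DIFFER
  Position 2: 'b' vs 'e' => DIFFER
  Position 3: 'e' vs 'e' => same
  Position 4: 'c' vs 'c' => same
  Position 5: 'c' vs 'c' => same
Positions that differ: 3

3


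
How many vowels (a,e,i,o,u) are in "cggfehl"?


Input: cggfehl
Checking each character:
  'c' at position 0: consonant
  'g' at position 1: consonant
  'g' at position 2: consonant
  'f' at position 3: consonant
  'e' at position 4: vowel (running total: 1)
  'h' at position 5: consonant
  'l' at position 6: consonant
Total vowels: 1

1


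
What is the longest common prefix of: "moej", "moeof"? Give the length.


Words: moej, moeof
  Position 0: all 'm' => match
  Position 1: all 'o' => match
  Position 2: all 'e' => match
  Position 3: ('j', 'o') => mismatch, stop
LCP = "moe" (length 3)

3


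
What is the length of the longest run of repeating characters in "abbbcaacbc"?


Input: "abbbcaacbc"
Scanning for longest run:
  Position 1 ('b'): new char, reset run to 1
  Position 2 ('b'): continues run of 'b', length=2
  Position 3 ('b'): continues run of 'b', length=3
  Position 4 ('c'): new char, reset run to 1
  Position 5 ('a'): new char, reset run to 1
  Position 6 ('a'): continues run of 'a', length=2
  Position 7 ('c'): new char, reset run to 1
  Position 8 ('b'): new char, reset run to 1
  Position 9 ('c'): new char, reset run to 1
Longest run: 'b' with length 3

3


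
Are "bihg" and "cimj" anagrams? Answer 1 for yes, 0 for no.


Strings: "bihg", "cimj"
Sorted first:  bghi
Sorted second: cijm
Differ at position 0: 'b' vs 'c' => not anagrams

0


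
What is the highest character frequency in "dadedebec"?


Input: dadedebec
Character counts:
  'a': 1
  'b': 1
  'c': 1
  'd': 3
  'e': 3
Maximum frequency: 3

3


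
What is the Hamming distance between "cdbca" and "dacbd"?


Comparing "cdbca" and "dacbd" position by position:
  Position 0: 'c' vs 'd' => differ
  Position 1: 'd' vs 'a' => differ
  Position 2: 'b' vs 'c' => differ
  Position 3: 'c' vs 'b' => differ
  Position 4: 'a' vs 'd' => differ
Total differences (Hamming distance): 5

5


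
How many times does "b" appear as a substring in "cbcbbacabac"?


Searching for "b" in "cbcbbacabac"
Scanning each position:
  Position 0: "c" => no
  Position 1: "b" => MATCH
  Position 2: "c" => no
  Position 3: "b" => MATCH
  Position 4: "b" => MATCH
  Position 5: "a" => no
  Position 6: "c" => no
  Position 7: "a" => no
  Position 8: "b" => MATCH
  Position 9: "a" => no
  Position 10: "c" => no
Total occurrences: 4

4


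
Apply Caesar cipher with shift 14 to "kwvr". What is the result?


Caesar cipher: shift "kwvr" by 14
  'k' (pos 10) + 14 = pos 24 = 'y'
  'w' (pos 22) + 14 = pos 10 = 'k'
  'v' (pos 21) + 14 = pos 9 = 'j'
  'r' (pos 17) + 14 = pos 5 = 'f'
Result: ykjf

ykjf


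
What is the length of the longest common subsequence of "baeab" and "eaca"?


LCS of "baeab" and "eaca"
DP table:
           e    a    c    a
      0    0    0    0    0
  b   0    0    0    0    0
  a   0    0    1    1    1
  e   0    1    1    1    1
  a   0    1    2    2    2
  b   0    1    2    2    2
LCS length = dp[5][4] = 2

2


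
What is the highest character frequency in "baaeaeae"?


Input: baaeaeae
Character counts:
  'a': 4
  'b': 1
  'e': 3
Maximum frequency: 4

4


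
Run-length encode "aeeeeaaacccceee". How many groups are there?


Input: aeeeeaaacccceee
Scanning for consecutive runs:
  Group 1: 'a' x 1 (positions 0-0)
  Group 2: 'e' x 4 (positions 1-4)
  Group 3: 'a' x 3 (positions 5-7)
  Group 4: 'c' x 4 (positions 8-11)
  Group 5: 'e' x 3 (positions 12-14)
Total groups: 5

5


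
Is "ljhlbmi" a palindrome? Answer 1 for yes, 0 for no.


Input: ljhlbmi
Reversed: imblhjl
  Compare pos 0 ('l') with pos 6 ('i'): MISMATCH
  Compare pos 1 ('j') with pos 5 ('m'): MISMATCH
  Compare pos 2 ('h') with pos 4 ('b'): MISMATCH
Result: not a palindrome

0


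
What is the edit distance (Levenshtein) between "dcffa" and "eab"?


Computing edit distance: "dcffa" -> "eab"
DP table:
           e    a    b
      0    1    2    3
  d   1    1    2    3
  c   2    2    2    3
  f   3    3    3    3
  f   4    4    4    4
  a   5    5    4    5
Edit distance = dp[5][3] = 5

5


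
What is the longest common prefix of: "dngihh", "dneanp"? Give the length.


Words: dngihh, dneanp
  Position 0: all 'd' => match
  Position 1: all 'n' => match
  Position 2: ('g', 'e') => mismatch, stop
LCP = "dn" (length 2)

2


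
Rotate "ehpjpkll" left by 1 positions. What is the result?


Input: "ehpjpkll", rotate left by 1
First 1 characters: "e"
Remaining characters: "hpjpkll"
Concatenate remaining + first: "hpjpkll" + "e" = "hpjpklle"

hpjpklle


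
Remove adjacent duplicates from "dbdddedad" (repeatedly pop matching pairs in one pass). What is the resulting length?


Input: dbdddedad
Stack-based adjacent duplicate removal:
  Read 'd': push. Stack: d
  Read 'b': push. Stack: db
  Read 'd': push. Stack: dbd
  Read 'd': matches stack top 'd' => pop. Stack: db
  Read 'd': push. Stack: dbd
  Read 'e': push. Stack: dbde
  Read 'd': push. Stack: dbded
  Read 'a': push. Stack: dbdeda
  Read 'd': push. Stack: dbdedad
Final stack: "dbdedad" (length 7)

7


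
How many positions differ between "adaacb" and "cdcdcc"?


Comparing "adaacb" and "cdcdcc" position by position:
  Position 0: 'a' vs 'c' => DIFFER
  Position 1: 'd' vs 'd' => same
  Position 2: 'a' vs 'c' => DIFFER
  Position 3: 'a' vs 'd' => DIFFER
  Position 4: 'c' vs 'c' => same
  Position 5: 'b' vs 'c' => DIFFER
Positions that differ: 4

4


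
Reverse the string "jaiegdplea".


Input: jaiegdplea
Reading characters right to left:
  Position 9: 'a'
  Position 8: 'e'
  Position 7: 'l'
  Position 6: 'p'
  Position 5: 'd'
  Position 4: 'g'
  Position 3: 'e'
  Position 2: 'i'
  Position 1: 'a'
  Position 0: 'j'
Reversed: aelpdgeiaj

aelpdgeiaj


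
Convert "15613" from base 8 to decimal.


Input: "15613" in base 8
Positional expansion:
  Digit '1' (value 1) x 8^4 = 4096
  Digit '5' (value 5) x 8^3 = 2560
  Digit '6' (value 6) x 8^2 = 384
  Digit '1' (value 1) x 8^1 = 8
  Digit '3' (value 3) x 8^0 = 3
Sum = 7051

7051


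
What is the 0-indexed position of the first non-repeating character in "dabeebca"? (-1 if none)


Input: dabeebca
Character frequencies:
  'a': 2
  'b': 2
  'c': 1
  'd': 1
  'e': 2
Scanning left to right for freq == 1:
  Position 0 ('d'): unique! => answer = 0

0


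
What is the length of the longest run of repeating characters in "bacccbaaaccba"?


Input: "bacccbaaaccba"
Scanning for longest run:
  Position 1 ('a'): new char, reset run to 1
  Position 2 ('c'): new char, reset run to 1
  Position 3 ('c'): continues run of 'c', length=2
  Position 4 ('c'): continues run of 'c', length=3
  Position 5 ('b'): new char, reset run to 1
  Position 6 ('a'): new char, reset run to 1
  Position 7 ('a'): continues run of 'a', length=2
  Position 8 ('a'): continues run of 'a', length=3
  Position 9 ('c'): new char, reset run to 1
  Position 10 ('c'): continues run of 'c', length=2
  Position 11 ('b'): new char, reset run to 1
  Position 12 ('a'): new char, reset run to 1
Longest run: 'c' with length 3

3


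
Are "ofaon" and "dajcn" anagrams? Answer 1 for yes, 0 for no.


Strings: "ofaon", "dajcn"
Sorted first:  afnoo
Sorted second: acdjn
Differ at position 1: 'f' vs 'c' => not anagrams

0


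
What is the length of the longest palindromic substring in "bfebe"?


Input: "bfebe"
Checking substrings for palindromes:
  [2:5] "ebe" (len 3) => palindrome
Longest palindromic substring: "ebe" with length 3

3


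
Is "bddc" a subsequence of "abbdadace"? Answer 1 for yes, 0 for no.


Check if "bddc" is a subsequence of "abbdadace"
Greedy scan:
  Position 0 ('a'): no match needed
  Position 1 ('b'): matches sub[0] = 'b'
  Position 2 ('b'): no match needed
  Position 3 ('d'): matches sub[1] = 'd'
  Position 4 ('a'): no match needed
  Position 5 ('d'): matches sub[2] = 'd'
  Position 6 ('a'): no match needed
  Position 7 ('c'): matches sub[3] = 'c'
  Position 8 ('e'): no match needed
All 4 characters matched => is a subsequence

1


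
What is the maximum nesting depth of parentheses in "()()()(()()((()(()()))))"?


Input: "()()()(()()((()(()()))))"
Tracking depth:
  Position 0 '(': depth becomes 1
  Position 1 ')': depth becomes 0
  Position 2 '(': depth becomes 1
  Position 3 ')': depth becomes 0
  Position 4 '(': depth becomes 1
  Position 5 ')': depth becomes 0
  Position 6 '(': depth becomes 1
  Position 7 '(': depth becomes 2
  Position 8 ')': depth becomes 1
  Position 9 '(': depth becomes 2
  Position 10 ')': depth becomes 1
  Position 11 '(': depth becomes 2
  Position 12 '(': depth becomes 3
  Position 13 '(': depth becomes 4
  Position 14 ')': depth becomes 3
  Position 15 '(': depth becomes 4
  Position 16 '(': depth becomes 5
  Position 17 ')': depth becomes 4
  Position 18 '(': depth becomes 5
  Position 19 ')': depth becomes 4
  Position 20 ')': depth becomes 3
  Position 21 ')': depth becomes 2
  Position 22 ')': depth becomes 1
  Position 23 ')': depth becomes 0
Maximum depth reached: 5

5


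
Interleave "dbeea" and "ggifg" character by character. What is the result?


Interleaving "dbeea" and "ggifg":
  Position 0: 'd' from first, 'g' from second => "dg"
  Position 1: 'b' from first, 'g' from second => "bg"
  Position 2: 'e' from first, 'i' from second => "ei"
  Position 3: 'e' from first, 'f' from second => "ef"
  Position 4: 'a' from first, 'g' from second => "ag"
Result: dgbgeiefag

dgbgeiefag


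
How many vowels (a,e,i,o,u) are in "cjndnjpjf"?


Input: cjndnjpjf
Checking each character:
  'c' at position 0: consonant
  'j' at position 1: consonant
  'n' at position 2: consonant
  'd' at position 3: consonant
  'n' at position 4: consonant
  'j' at position 5: consonant
  'p' at position 6: consonant
  'j' at position 7: consonant
  'f' at position 8: consonant
Total vowels: 0

0


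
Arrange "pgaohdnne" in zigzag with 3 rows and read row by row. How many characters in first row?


Zigzag "pgaohdnne" into 3 rows:
Placing characters:
  'p' => row 0
  'g' => row 1
  'a' => row 2
  'o' => row 1
  'h' => row 0
  'd' => row 1
  'n' => row 2
  'n' => row 1
  'e' => row 0
Rows:
  Row 0: "phe"
  Row 1: "godn"
  Row 2: "an"
First row length: 3

3


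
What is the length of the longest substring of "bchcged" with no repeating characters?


Input: "bchcged"
Sliding window (track last position of each char):
  Position 0 ('b'): window [0,0] length 1 -- new best
  Position 1 ('c'): window [0,1] length 2 -- new best
  Position 2 ('h'): window [0,2] length 3 -- new best
  Position 3 ('c'): repeat (last at 1), move window start to 2
  Position 3 ('c'): window [2,3] length 2
  Position 4 ('g'): window [2,4] length 3
  Position 5 ('e'): window [2,5] length 4 -- new best
  Position 6 ('d'): window [2,6] length 5 -- new best
Longest substring with no repeats: "hcged" with length 5

5


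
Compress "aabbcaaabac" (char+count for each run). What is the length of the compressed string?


Input: aabbcaaabac
Runs:
  'a' x 2 => "a2"
  'b' x 2 => "b2"
  'c' x 1 => "c1"
  'a' x 3 => "a3"
  'b' x 1 => "b1"
  'a' x 1 => "a1"
  'c' x 1 => "c1"
Compressed: "a2b2c1a3b1a1c1"
Compressed length: 14

14


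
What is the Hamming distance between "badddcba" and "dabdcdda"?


Comparing "badddcba" and "dabdcdda" position by position:
  Position 0: 'b' vs 'd' => differ
  Position 1: 'a' vs 'a' => same
  Position 2: 'd' vs 'b' => differ
  Position 3: 'd' vs 'd' => same
  Position 4: 'd' vs 'c' => differ
  Position 5: 'c' vs 'd' => differ
  Position 6: 'b' vs 'd' => differ
  Position 7: 'a' vs 'a' => same
Total differences (Hamming distance): 5

5


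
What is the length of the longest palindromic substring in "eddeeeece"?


Input: "eddeeeece"
Checking substrings for palindromes:
  [0:4] "edde" (len 4) => palindrome
  [3:7] "eeee" (len 4) => palindrome
  [3:6] "eee" (len 3) => palindrome
  [4:7] "eee" (len 3) => palindrome
  [6:9] "ece" (len 3) => palindrome
  [1:3] "dd" (len 2) => palindrome
Longest palindromic substring: "edde" with length 4

4


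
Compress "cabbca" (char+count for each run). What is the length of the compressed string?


Input: cabbca
Runs:
  'c' x 1 => "c1"
  'a' x 1 => "a1"
  'b' x 2 => "b2"
  'c' x 1 => "c1"
  'a' x 1 => "a1"
Compressed: "c1a1b2c1a1"
Compressed length: 10

10


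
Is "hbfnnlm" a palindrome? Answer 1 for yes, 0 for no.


Input: hbfnnlm
Reversed: mlnnfbh
  Compare pos 0 ('h') with pos 6 ('m'): MISMATCH
  Compare pos 1 ('b') with pos 5 ('l'): MISMATCH
  Compare pos 2 ('f') with pos 4 ('n'): MISMATCH
Result: not a palindrome

0


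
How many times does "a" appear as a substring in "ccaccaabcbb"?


Searching for "a" in "ccaccaabcbb"
Scanning each position:
  Position 0: "c" => no
  Position 1: "c" => no
  Position 2: "a" => MATCH
  Position 3: "c" => no
  Position 4: "c" => no
  Position 5: "a" => MATCH
  Position 6: "a" => MATCH
  Position 7: "b" => no
  Position 8: "c" => no
  Position 9: "b" => no
  Position 10: "b" => no
Total occurrences: 3

3


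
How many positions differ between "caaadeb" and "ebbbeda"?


Comparing "caaadeb" and "ebbbeda" position by position:
  Position 0: 'c' vs 'e' => DIFFER
  Position 1: 'a' vs 'b' => DIFFER
  Position 2: 'a' vs 'b' => DIFFER
  Position 3: 'a' vs 'b' => DIFFER
  Position 4: 'd' vs 'e' => DIFFER
  Position 5: 'e' vs 'd' => DIFFER
  Position 6: 'b' vs 'a' => DIFFER
Positions that differ: 7

7


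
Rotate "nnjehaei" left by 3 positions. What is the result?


Input: "nnjehaei", rotate left by 3
First 3 characters: "nnj"
Remaining characters: "ehaei"
Concatenate remaining + first: "ehaei" + "nnj" = "ehaeinnj"

ehaeinnj


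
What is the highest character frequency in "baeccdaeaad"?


Input: baeccdaeaad
Character counts:
  'a': 4
  'b': 1
  'c': 2
  'd': 2
  'e': 2
Maximum frequency: 4

4


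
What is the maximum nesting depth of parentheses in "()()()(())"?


Input: "()()()(())"
Tracking depth:
  Position 0 '(': depth becomes 1
  Position 1 ')': depth becomes 0
  Position 2 '(': depth becomes 1
  Position 3 ')': depth becomes 0
  Position 4 '(': depth becomes 1
  Position 5 ')': depth becomes 0
  Position 6 '(': depth becomes 1
  Position 7 '(': depth becomes 2
  Position 8 ')': depth becomes 1
  Position 9 ')': depth becomes 0
Maximum depth reached: 2

2


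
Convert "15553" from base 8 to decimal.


Input: "15553" in base 8
Positional expansion:
  Digit '1' (value 1) x 8^4 = 4096
  Digit '5' (value 5) x 8^3 = 2560
  Digit '5' (value 5) x 8^2 = 320
  Digit '5' (value 5) x 8^1 = 40
  Digit '3' (value 3) x 8^0 = 3
Sum = 7019

7019


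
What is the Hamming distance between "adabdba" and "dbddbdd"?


Comparing "adabdba" and "dbddbdd" position by position:
  Position 0: 'a' vs 'd' => differ
  Position 1: 'd' vs 'b' => differ
  Position 2: 'a' vs 'd' => differ
  Position 3: 'b' vs 'd' => differ
  Position 4: 'd' vs 'b' => differ
  Position 5: 'b' vs 'd' => differ
  Position 6: 'a' vs 'd' => differ
Total differences (Hamming distance): 7

7
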